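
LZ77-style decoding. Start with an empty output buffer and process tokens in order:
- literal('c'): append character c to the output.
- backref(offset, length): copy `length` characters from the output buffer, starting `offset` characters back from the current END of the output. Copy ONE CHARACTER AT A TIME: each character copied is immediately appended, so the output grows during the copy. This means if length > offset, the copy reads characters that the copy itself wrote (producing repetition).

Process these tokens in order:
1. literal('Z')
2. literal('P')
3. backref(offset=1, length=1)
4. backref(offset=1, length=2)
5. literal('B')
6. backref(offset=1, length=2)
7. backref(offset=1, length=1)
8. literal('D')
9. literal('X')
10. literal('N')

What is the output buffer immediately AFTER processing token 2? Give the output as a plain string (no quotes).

Answer: ZP

Derivation:
Token 1: literal('Z'). Output: "Z"
Token 2: literal('P'). Output: "ZP"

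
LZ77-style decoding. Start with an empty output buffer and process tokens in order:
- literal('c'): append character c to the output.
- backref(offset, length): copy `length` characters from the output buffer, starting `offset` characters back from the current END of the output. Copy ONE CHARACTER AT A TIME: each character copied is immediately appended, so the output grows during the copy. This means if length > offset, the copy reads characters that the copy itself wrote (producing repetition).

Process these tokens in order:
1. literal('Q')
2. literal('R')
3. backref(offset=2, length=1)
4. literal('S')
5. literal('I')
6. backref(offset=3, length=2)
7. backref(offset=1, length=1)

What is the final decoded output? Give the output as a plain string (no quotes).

Token 1: literal('Q'). Output: "Q"
Token 2: literal('R'). Output: "QR"
Token 3: backref(off=2, len=1). Copied 'Q' from pos 0. Output: "QRQ"
Token 4: literal('S'). Output: "QRQS"
Token 5: literal('I'). Output: "QRQSI"
Token 6: backref(off=3, len=2). Copied 'QS' from pos 2. Output: "QRQSIQS"
Token 7: backref(off=1, len=1). Copied 'S' from pos 6. Output: "QRQSIQSS"

Answer: QRQSIQSS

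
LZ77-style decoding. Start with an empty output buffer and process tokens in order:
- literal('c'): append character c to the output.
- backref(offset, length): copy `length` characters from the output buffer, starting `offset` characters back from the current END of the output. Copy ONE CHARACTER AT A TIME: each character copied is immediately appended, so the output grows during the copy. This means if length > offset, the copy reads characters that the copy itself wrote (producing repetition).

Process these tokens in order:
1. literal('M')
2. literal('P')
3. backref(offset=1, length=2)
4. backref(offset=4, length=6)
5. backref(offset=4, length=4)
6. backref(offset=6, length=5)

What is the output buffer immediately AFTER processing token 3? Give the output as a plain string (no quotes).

Token 1: literal('M'). Output: "M"
Token 2: literal('P'). Output: "MP"
Token 3: backref(off=1, len=2) (overlapping!). Copied 'PP' from pos 1. Output: "MPPP"

Answer: MPPP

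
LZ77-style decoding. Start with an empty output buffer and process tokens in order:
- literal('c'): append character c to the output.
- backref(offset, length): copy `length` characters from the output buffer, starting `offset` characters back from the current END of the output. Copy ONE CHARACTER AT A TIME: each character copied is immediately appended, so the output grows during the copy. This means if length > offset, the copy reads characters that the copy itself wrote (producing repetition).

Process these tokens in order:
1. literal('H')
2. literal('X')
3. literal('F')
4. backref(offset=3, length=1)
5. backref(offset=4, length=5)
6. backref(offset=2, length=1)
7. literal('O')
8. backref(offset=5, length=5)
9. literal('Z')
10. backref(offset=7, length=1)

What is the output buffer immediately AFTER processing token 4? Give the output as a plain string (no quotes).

Token 1: literal('H'). Output: "H"
Token 2: literal('X'). Output: "HX"
Token 3: literal('F'). Output: "HXF"
Token 4: backref(off=3, len=1). Copied 'H' from pos 0. Output: "HXFH"

Answer: HXFH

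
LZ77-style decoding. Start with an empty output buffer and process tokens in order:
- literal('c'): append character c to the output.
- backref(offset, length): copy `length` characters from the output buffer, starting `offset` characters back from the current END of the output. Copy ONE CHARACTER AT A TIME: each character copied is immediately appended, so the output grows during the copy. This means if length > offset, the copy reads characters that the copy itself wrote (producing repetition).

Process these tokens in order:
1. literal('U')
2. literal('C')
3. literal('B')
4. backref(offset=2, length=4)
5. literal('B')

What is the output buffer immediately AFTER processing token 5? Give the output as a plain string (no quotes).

Answer: UCBCBCBB

Derivation:
Token 1: literal('U'). Output: "U"
Token 2: literal('C'). Output: "UC"
Token 3: literal('B'). Output: "UCB"
Token 4: backref(off=2, len=4) (overlapping!). Copied 'CBCB' from pos 1. Output: "UCBCBCB"
Token 5: literal('B'). Output: "UCBCBCBB"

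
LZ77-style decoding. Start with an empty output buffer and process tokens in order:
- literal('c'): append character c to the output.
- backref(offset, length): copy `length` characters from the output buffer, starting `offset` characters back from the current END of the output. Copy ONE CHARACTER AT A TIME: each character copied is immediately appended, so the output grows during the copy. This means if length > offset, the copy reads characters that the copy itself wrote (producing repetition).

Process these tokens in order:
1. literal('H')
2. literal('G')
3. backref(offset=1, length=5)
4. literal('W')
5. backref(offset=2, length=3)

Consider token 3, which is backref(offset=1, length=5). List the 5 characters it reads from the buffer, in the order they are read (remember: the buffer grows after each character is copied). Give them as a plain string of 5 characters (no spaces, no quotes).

Token 1: literal('H'). Output: "H"
Token 2: literal('G'). Output: "HG"
Token 3: backref(off=1, len=5). Buffer before: "HG" (len 2)
  byte 1: read out[1]='G', append. Buffer now: "HGG"
  byte 2: read out[2]='G', append. Buffer now: "HGGG"
  byte 3: read out[3]='G', append. Buffer now: "HGGGG"
  byte 4: read out[4]='G', append. Buffer now: "HGGGGG"
  byte 5: read out[5]='G', append. Buffer now: "HGGGGGG"

Answer: GGGGG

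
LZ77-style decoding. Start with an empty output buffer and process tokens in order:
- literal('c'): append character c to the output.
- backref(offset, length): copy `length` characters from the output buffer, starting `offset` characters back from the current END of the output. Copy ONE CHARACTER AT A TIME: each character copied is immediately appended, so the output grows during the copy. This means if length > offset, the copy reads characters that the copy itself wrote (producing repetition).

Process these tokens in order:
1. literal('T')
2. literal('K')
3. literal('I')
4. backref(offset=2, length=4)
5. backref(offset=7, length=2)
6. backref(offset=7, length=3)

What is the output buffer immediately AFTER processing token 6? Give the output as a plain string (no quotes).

Answer: TKIKIKITKIKI

Derivation:
Token 1: literal('T'). Output: "T"
Token 2: literal('K'). Output: "TK"
Token 3: literal('I'). Output: "TKI"
Token 4: backref(off=2, len=4) (overlapping!). Copied 'KIKI' from pos 1. Output: "TKIKIKI"
Token 5: backref(off=7, len=2). Copied 'TK' from pos 0. Output: "TKIKIKITK"
Token 6: backref(off=7, len=3). Copied 'IKI' from pos 2. Output: "TKIKIKITKIKI"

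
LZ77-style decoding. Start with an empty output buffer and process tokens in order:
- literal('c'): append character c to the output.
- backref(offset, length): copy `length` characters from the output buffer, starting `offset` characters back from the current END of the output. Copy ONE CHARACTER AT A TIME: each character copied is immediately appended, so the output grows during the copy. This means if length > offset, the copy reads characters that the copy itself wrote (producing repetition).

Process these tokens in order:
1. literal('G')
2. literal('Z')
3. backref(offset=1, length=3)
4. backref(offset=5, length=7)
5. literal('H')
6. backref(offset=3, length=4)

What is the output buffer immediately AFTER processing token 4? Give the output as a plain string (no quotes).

Token 1: literal('G'). Output: "G"
Token 2: literal('Z'). Output: "GZ"
Token 3: backref(off=1, len=3) (overlapping!). Copied 'ZZZ' from pos 1. Output: "GZZZZ"
Token 4: backref(off=5, len=7) (overlapping!). Copied 'GZZZZGZ' from pos 0. Output: "GZZZZGZZZZGZ"

Answer: GZZZZGZZZZGZ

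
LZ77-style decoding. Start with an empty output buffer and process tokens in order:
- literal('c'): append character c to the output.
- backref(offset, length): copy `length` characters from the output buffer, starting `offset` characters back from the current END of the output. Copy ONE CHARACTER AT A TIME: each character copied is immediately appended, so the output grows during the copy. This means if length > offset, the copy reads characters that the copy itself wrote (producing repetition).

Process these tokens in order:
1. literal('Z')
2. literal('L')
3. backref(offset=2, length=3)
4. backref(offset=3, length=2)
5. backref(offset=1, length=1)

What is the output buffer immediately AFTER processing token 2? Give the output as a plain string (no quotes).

Token 1: literal('Z'). Output: "Z"
Token 2: literal('L'). Output: "ZL"

Answer: ZL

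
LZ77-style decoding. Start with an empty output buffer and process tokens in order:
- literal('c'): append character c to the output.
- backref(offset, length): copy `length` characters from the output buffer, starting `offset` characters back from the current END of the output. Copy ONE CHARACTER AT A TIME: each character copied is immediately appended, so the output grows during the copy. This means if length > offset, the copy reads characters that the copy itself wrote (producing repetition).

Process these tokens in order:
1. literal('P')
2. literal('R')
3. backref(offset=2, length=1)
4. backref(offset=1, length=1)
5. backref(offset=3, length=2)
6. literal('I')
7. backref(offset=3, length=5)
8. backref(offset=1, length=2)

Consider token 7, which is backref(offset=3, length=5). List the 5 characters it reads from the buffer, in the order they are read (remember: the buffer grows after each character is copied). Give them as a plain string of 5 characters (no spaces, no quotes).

Answer: RPIRP

Derivation:
Token 1: literal('P'). Output: "P"
Token 2: literal('R'). Output: "PR"
Token 3: backref(off=2, len=1). Copied 'P' from pos 0. Output: "PRP"
Token 4: backref(off=1, len=1). Copied 'P' from pos 2. Output: "PRPP"
Token 5: backref(off=3, len=2). Copied 'RP' from pos 1. Output: "PRPPRP"
Token 6: literal('I'). Output: "PRPPRPI"
Token 7: backref(off=3, len=5). Buffer before: "PRPPRPI" (len 7)
  byte 1: read out[4]='R', append. Buffer now: "PRPPRPIR"
  byte 2: read out[5]='P', append. Buffer now: "PRPPRPIRP"
  byte 3: read out[6]='I', append. Buffer now: "PRPPRPIRPI"
  byte 4: read out[7]='R', append. Buffer now: "PRPPRPIRPIR"
  byte 5: read out[8]='P', append. Buffer now: "PRPPRPIRPIRP"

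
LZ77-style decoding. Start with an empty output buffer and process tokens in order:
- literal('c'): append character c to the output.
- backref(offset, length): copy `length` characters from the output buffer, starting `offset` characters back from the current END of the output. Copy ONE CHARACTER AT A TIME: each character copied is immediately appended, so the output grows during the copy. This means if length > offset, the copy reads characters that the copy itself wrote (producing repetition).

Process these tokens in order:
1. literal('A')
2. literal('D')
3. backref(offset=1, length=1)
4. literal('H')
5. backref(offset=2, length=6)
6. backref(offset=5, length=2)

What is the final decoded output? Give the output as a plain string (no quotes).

Token 1: literal('A'). Output: "A"
Token 2: literal('D'). Output: "AD"
Token 3: backref(off=1, len=1). Copied 'D' from pos 1. Output: "ADD"
Token 4: literal('H'). Output: "ADDH"
Token 5: backref(off=2, len=6) (overlapping!). Copied 'DHDHDH' from pos 2. Output: "ADDHDHDHDH"
Token 6: backref(off=5, len=2). Copied 'HD' from pos 5. Output: "ADDHDHDHDHHD"

Answer: ADDHDHDHDHHD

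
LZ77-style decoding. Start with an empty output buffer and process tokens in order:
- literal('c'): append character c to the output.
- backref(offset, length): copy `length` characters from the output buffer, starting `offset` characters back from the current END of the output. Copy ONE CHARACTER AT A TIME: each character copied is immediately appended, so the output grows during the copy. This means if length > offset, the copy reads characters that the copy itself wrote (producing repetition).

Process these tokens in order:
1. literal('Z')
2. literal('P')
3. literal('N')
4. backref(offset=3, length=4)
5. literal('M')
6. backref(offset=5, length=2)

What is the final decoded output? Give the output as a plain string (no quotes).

Token 1: literal('Z'). Output: "Z"
Token 2: literal('P'). Output: "ZP"
Token 3: literal('N'). Output: "ZPN"
Token 4: backref(off=3, len=4) (overlapping!). Copied 'ZPNZ' from pos 0. Output: "ZPNZPNZ"
Token 5: literal('M'). Output: "ZPNZPNZM"
Token 6: backref(off=5, len=2). Copied 'ZP' from pos 3. Output: "ZPNZPNZMZP"

Answer: ZPNZPNZMZP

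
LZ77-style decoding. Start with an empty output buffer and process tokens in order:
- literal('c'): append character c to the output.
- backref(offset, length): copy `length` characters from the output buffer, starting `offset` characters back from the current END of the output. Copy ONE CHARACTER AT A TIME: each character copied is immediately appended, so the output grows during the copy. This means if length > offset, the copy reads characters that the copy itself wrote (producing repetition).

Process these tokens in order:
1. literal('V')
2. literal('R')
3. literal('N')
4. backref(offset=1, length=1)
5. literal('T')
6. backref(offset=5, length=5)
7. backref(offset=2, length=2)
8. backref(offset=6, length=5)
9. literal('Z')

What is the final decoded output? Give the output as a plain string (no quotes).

Token 1: literal('V'). Output: "V"
Token 2: literal('R'). Output: "VR"
Token 3: literal('N'). Output: "VRN"
Token 4: backref(off=1, len=1). Copied 'N' from pos 2. Output: "VRNN"
Token 5: literal('T'). Output: "VRNNT"
Token 6: backref(off=5, len=5). Copied 'VRNNT' from pos 0. Output: "VRNNTVRNNT"
Token 7: backref(off=2, len=2). Copied 'NT' from pos 8. Output: "VRNNTVRNNTNT"
Token 8: backref(off=6, len=5). Copied 'RNNTN' from pos 6. Output: "VRNNTVRNNTNTRNNTN"
Token 9: literal('Z'). Output: "VRNNTVRNNTNTRNNTNZ"

Answer: VRNNTVRNNTNTRNNTNZ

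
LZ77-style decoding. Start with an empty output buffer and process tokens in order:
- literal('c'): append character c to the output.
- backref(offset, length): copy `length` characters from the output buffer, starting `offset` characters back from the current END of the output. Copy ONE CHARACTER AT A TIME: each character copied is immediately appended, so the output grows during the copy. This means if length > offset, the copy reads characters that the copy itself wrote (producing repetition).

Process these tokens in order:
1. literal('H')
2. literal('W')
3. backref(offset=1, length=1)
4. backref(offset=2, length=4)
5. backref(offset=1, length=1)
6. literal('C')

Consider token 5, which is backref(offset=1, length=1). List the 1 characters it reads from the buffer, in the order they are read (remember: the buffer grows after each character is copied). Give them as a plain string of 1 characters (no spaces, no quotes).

Answer: W

Derivation:
Token 1: literal('H'). Output: "H"
Token 2: literal('W'). Output: "HW"
Token 3: backref(off=1, len=1). Copied 'W' from pos 1. Output: "HWW"
Token 4: backref(off=2, len=4) (overlapping!). Copied 'WWWW' from pos 1. Output: "HWWWWWW"
Token 5: backref(off=1, len=1). Buffer before: "HWWWWWW" (len 7)
  byte 1: read out[6]='W', append. Buffer now: "HWWWWWWW"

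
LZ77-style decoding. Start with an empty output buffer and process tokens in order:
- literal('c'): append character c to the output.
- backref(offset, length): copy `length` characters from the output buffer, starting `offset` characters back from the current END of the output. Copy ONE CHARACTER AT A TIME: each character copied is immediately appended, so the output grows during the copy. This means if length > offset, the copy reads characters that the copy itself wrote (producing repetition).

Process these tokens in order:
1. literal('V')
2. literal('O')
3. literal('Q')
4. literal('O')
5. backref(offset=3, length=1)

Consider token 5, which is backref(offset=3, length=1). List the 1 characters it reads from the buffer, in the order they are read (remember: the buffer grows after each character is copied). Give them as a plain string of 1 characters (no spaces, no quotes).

Token 1: literal('V'). Output: "V"
Token 2: literal('O'). Output: "VO"
Token 3: literal('Q'). Output: "VOQ"
Token 4: literal('O'). Output: "VOQO"
Token 5: backref(off=3, len=1). Buffer before: "VOQO" (len 4)
  byte 1: read out[1]='O', append. Buffer now: "VOQOO"

Answer: O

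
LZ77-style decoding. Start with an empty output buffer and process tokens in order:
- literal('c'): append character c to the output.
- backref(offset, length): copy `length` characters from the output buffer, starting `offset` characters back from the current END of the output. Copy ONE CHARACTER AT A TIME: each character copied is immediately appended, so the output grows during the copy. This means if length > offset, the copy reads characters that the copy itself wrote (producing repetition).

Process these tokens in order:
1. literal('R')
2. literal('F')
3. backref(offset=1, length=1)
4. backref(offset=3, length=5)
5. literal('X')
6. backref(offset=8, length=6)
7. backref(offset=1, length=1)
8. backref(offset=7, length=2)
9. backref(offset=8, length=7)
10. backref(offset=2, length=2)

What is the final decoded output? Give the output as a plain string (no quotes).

Answer: RFFRFFRFXFFRFFRRFFFRFFRRFRF

Derivation:
Token 1: literal('R'). Output: "R"
Token 2: literal('F'). Output: "RF"
Token 3: backref(off=1, len=1). Copied 'F' from pos 1. Output: "RFF"
Token 4: backref(off=3, len=5) (overlapping!). Copied 'RFFRF' from pos 0. Output: "RFFRFFRF"
Token 5: literal('X'). Output: "RFFRFFRFX"
Token 6: backref(off=8, len=6). Copied 'FFRFFR' from pos 1. Output: "RFFRFFRFXFFRFFR"
Token 7: backref(off=1, len=1). Copied 'R' from pos 14. Output: "RFFRFFRFXFFRFFRR"
Token 8: backref(off=7, len=2). Copied 'FF' from pos 9. Output: "RFFRFFRFXFFRFFRRFF"
Token 9: backref(off=8, len=7). Copied 'FRFFRRF' from pos 10. Output: "RFFRFFRFXFFRFFRRFFFRFFRRF"
Token 10: backref(off=2, len=2). Copied 'RF' from pos 23. Output: "RFFRFFRFXFFRFFRRFFFRFFRRFRF"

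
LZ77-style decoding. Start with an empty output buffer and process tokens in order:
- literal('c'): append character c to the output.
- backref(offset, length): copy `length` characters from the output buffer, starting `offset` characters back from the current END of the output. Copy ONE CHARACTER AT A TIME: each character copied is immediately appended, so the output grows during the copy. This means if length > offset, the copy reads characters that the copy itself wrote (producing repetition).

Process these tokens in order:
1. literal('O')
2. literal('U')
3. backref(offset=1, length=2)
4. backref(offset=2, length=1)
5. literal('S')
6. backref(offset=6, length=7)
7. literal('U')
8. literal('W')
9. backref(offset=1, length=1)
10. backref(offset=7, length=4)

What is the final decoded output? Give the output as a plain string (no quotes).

Token 1: literal('O'). Output: "O"
Token 2: literal('U'). Output: "OU"
Token 3: backref(off=1, len=2) (overlapping!). Copied 'UU' from pos 1. Output: "OUUU"
Token 4: backref(off=2, len=1). Copied 'U' from pos 2. Output: "OUUUU"
Token 5: literal('S'). Output: "OUUUUS"
Token 6: backref(off=6, len=7) (overlapping!). Copied 'OUUUUSO' from pos 0. Output: "OUUUUSOUUUUSO"
Token 7: literal('U'). Output: "OUUUUSOUUUUSOU"
Token 8: literal('W'). Output: "OUUUUSOUUUUSOUW"
Token 9: backref(off=1, len=1). Copied 'W' from pos 14. Output: "OUUUUSOUUUUSOUWW"
Token 10: backref(off=7, len=4). Copied 'UUSO' from pos 9. Output: "OUUUUSOUUUUSOUWWUUSO"

Answer: OUUUUSOUUUUSOUWWUUSO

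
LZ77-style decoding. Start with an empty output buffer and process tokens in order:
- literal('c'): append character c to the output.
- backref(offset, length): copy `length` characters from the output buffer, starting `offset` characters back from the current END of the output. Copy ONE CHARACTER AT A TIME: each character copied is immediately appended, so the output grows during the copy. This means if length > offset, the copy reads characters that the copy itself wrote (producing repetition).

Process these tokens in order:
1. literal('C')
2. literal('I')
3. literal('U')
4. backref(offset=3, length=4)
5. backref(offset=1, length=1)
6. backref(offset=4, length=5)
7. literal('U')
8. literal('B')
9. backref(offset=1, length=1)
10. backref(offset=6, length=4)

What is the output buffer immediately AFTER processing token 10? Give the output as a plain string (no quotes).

Answer: CIUCIUCCIUCCIUBBCCIU

Derivation:
Token 1: literal('C'). Output: "C"
Token 2: literal('I'). Output: "CI"
Token 3: literal('U'). Output: "CIU"
Token 4: backref(off=3, len=4) (overlapping!). Copied 'CIUC' from pos 0. Output: "CIUCIUC"
Token 5: backref(off=1, len=1). Copied 'C' from pos 6. Output: "CIUCIUCC"
Token 6: backref(off=4, len=5) (overlapping!). Copied 'IUCCI' from pos 4. Output: "CIUCIUCCIUCCI"
Token 7: literal('U'). Output: "CIUCIUCCIUCCIU"
Token 8: literal('B'). Output: "CIUCIUCCIUCCIUB"
Token 9: backref(off=1, len=1). Copied 'B' from pos 14. Output: "CIUCIUCCIUCCIUBB"
Token 10: backref(off=6, len=4). Copied 'CCIU' from pos 10. Output: "CIUCIUCCIUCCIUBBCCIU"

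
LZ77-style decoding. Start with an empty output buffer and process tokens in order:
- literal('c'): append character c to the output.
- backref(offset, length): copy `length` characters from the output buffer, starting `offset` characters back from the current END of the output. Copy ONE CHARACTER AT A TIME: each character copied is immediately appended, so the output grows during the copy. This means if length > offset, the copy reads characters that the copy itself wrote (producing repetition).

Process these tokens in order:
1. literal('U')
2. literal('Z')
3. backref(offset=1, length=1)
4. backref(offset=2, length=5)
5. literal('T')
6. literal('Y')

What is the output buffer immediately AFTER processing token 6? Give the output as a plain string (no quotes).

Answer: UZZZZZZZTY

Derivation:
Token 1: literal('U'). Output: "U"
Token 2: literal('Z'). Output: "UZ"
Token 3: backref(off=1, len=1). Copied 'Z' from pos 1. Output: "UZZ"
Token 4: backref(off=2, len=5) (overlapping!). Copied 'ZZZZZ' from pos 1. Output: "UZZZZZZZ"
Token 5: literal('T'). Output: "UZZZZZZZT"
Token 6: literal('Y'). Output: "UZZZZZZZTY"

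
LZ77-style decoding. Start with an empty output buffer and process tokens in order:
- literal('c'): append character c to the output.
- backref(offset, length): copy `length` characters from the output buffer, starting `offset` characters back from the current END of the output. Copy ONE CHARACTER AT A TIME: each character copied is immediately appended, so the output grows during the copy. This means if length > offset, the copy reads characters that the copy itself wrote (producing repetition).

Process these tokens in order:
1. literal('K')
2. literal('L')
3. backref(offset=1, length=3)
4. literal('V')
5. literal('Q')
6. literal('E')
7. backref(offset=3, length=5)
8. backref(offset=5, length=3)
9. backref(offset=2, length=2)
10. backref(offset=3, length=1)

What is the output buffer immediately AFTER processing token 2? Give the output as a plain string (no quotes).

Token 1: literal('K'). Output: "K"
Token 2: literal('L'). Output: "KL"

Answer: KL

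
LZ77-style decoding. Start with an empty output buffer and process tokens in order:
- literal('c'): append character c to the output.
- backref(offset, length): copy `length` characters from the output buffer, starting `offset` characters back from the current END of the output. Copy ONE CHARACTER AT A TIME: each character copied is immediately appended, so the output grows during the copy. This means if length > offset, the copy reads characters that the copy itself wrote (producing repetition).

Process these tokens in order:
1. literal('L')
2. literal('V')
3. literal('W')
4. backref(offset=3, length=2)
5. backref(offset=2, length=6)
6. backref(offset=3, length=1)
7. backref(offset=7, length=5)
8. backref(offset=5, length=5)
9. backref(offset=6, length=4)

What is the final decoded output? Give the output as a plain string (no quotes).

Token 1: literal('L'). Output: "L"
Token 2: literal('V'). Output: "LV"
Token 3: literal('W'). Output: "LVW"
Token 4: backref(off=3, len=2). Copied 'LV' from pos 0. Output: "LVWLV"
Token 5: backref(off=2, len=6) (overlapping!). Copied 'LVLVLV' from pos 3. Output: "LVWLVLVLVLV"
Token 6: backref(off=3, len=1). Copied 'V' from pos 8. Output: "LVWLVLVLVLVV"
Token 7: backref(off=7, len=5). Copied 'LVLVL' from pos 5. Output: "LVWLVLVLVLVVLVLVL"
Token 8: backref(off=5, len=5). Copied 'LVLVL' from pos 12. Output: "LVWLVLVLVLVVLVLVLLVLVL"
Token 9: backref(off=6, len=4). Copied 'LLVL' from pos 16. Output: "LVWLVLVLVLVVLVLVLLVLVLLLVL"

Answer: LVWLVLVLVLVVLVLVLLVLVLLLVL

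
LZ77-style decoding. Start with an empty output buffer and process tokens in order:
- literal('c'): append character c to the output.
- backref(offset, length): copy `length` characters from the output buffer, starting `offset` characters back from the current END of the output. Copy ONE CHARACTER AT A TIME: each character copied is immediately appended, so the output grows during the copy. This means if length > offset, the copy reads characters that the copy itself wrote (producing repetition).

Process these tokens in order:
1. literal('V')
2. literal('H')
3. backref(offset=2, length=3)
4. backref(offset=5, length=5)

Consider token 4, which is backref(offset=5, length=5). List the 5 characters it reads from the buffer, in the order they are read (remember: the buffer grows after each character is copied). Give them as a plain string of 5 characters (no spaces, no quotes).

Answer: VHVHV

Derivation:
Token 1: literal('V'). Output: "V"
Token 2: literal('H'). Output: "VH"
Token 3: backref(off=2, len=3) (overlapping!). Copied 'VHV' from pos 0. Output: "VHVHV"
Token 4: backref(off=5, len=5). Buffer before: "VHVHV" (len 5)
  byte 1: read out[0]='V', append. Buffer now: "VHVHVV"
  byte 2: read out[1]='H', append. Buffer now: "VHVHVVH"
  byte 3: read out[2]='V', append. Buffer now: "VHVHVVHV"
  byte 4: read out[3]='H', append. Buffer now: "VHVHVVHVH"
  byte 5: read out[4]='V', append. Buffer now: "VHVHVVHVHV"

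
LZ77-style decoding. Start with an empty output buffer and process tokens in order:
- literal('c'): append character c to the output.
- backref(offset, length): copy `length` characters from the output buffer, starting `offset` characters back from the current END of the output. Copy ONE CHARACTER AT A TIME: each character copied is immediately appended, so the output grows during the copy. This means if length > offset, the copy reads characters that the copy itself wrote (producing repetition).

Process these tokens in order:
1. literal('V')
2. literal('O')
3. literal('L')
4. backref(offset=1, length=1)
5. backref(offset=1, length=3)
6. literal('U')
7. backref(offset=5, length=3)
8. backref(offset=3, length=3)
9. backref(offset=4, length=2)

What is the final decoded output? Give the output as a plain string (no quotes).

Token 1: literal('V'). Output: "V"
Token 2: literal('O'). Output: "VO"
Token 3: literal('L'). Output: "VOL"
Token 4: backref(off=1, len=1). Copied 'L' from pos 2. Output: "VOLL"
Token 5: backref(off=1, len=3) (overlapping!). Copied 'LLL' from pos 3. Output: "VOLLLLL"
Token 6: literal('U'). Output: "VOLLLLLU"
Token 7: backref(off=5, len=3). Copied 'LLL' from pos 3. Output: "VOLLLLLULLL"
Token 8: backref(off=3, len=3). Copied 'LLL' from pos 8. Output: "VOLLLLLULLLLLL"
Token 9: backref(off=4, len=2). Copied 'LL' from pos 10. Output: "VOLLLLLULLLLLLLL"

Answer: VOLLLLLULLLLLLLL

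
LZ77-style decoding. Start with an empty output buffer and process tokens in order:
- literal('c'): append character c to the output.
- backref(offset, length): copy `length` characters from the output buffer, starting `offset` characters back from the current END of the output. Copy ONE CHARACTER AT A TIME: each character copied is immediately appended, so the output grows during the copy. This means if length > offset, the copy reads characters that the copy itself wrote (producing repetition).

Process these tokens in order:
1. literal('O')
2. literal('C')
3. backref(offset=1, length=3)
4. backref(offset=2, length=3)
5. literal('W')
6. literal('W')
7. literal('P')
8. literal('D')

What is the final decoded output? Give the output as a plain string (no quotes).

Answer: OCCCCCCCWWPD

Derivation:
Token 1: literal('O'). Output: "O"
Token 2: literal('C'). Output: "OC"
Token 3: backref(off=1, len=3) (overlapping!). Copied 'CCC' from pos 1. Output: "OCCCC"
Token 4: backref(off=2, len=3) (overlapping!). Copied 'CCC' from pos 3. Output: "OCCCCCCC"
Token 5: literal('W'). Output: "OCCCCCCCW"
Token 6: literal('W'). Output: "OCCCCCCCWW"
Token 7: literal('P'). Output: "OCCCCCCCWWP"
Token 8: literal('D'). Output: "OCCCCCCCWWPD"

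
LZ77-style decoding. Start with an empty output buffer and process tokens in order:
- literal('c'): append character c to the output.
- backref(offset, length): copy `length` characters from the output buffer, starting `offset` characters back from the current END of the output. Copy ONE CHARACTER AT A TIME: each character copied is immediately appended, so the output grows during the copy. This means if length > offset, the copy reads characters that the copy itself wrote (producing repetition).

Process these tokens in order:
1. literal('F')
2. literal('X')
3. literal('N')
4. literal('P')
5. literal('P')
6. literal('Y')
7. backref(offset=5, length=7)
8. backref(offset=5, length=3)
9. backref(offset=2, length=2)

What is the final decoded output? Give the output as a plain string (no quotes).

Answer: FXNPPYXNPPYXNPPYPY

Derivation:
Token 1: literal('F'). Output: "F"
Token 2: literal('X'). Output: "FX"
Token 3: literal('N'). Output: "FXN"
Token 4: literal('P'). Output: "FXNP"
Token 5: literal('P'). Output: "FXNPP"
Token 6: literal('Y'). Output: "FXNPPY"
Token 7: backref(off=5, len=7) (overlapping!). Copied 'XNPPYXN' from pos 1. Output: "FXNPPYXNPPYXN"
Token 8: backref(off=5, len=3). Copied 'PPY' from pos 8. Output: "FXNPPYXNPPYXNPPY"
Token 9: backref(off=2, len=2). Copied 'PY' from pos 14. Output: "FXNPPYXNPPYXNPPYPY"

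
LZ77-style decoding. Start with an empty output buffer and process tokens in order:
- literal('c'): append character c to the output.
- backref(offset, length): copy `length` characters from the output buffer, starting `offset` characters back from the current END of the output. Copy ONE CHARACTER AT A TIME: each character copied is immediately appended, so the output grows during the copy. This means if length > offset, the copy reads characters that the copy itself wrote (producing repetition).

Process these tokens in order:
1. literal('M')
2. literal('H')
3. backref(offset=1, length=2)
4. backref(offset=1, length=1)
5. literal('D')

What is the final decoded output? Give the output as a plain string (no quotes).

Answer: MHHHHD

Derivation:
Token 1: literal('M'). Output: "M"
Token 2: literal('H'). Output: "MH"
Token 3: backref(off=1, len=2) (overlapping!). Copied 'HH' from pos 1. Output: "MHHH"
Token 4: backref(off=1, len=1). Copied 'H' from pos 3. Output: "MHHHH"
Token 5: literal('D'). Output: "MHHHHD"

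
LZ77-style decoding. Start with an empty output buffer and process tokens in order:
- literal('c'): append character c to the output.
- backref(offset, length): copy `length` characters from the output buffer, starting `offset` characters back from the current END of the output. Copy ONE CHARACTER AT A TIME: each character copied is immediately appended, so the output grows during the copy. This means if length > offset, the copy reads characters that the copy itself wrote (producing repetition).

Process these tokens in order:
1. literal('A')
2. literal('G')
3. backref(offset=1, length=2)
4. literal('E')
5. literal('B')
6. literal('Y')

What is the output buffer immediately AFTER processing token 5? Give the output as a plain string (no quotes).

Answer: AGGGEB

Derivation:
Token 1: literal('A'). Output: "A"
Token 2: literal('G'). Output: "AG"
Token 3: backref(off=1, len=2) (overlapping!). Copied 'GG' from pos 1. Output: "AGGG"
Token 4: literal('E'). Output: "AGGGE"
Token 5: literal('B'). Output: "AGGGEB"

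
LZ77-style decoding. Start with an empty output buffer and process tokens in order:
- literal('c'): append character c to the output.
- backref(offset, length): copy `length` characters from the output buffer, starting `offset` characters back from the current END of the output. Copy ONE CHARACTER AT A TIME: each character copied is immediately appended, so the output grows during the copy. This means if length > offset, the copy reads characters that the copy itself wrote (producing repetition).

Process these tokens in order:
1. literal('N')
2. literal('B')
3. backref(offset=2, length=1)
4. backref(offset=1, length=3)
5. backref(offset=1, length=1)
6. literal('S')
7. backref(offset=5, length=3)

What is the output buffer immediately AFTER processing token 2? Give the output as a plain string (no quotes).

Answer: NB

Derivation:
Token 1: literal('N'). Output: "N"
Token 2: literal('B'). Output: "NB"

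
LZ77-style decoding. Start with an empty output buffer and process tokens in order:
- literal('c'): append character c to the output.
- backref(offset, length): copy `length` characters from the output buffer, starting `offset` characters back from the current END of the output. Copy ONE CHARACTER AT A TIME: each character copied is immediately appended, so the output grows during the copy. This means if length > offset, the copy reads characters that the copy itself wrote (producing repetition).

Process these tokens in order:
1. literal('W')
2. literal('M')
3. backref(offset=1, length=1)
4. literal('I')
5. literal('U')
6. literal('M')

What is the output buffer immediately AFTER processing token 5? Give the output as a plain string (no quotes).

Answer: WMMIU

Derivation:
Token 1: literal('W'). Output: "W"
Token 2: literal('M'). Output: "WM"
Token 3: backref(off=1, len=1). Copied 'M' from pos 1. Output: "WMM"
Token 4: literal('I'). Output: "WMMI"
Token 5: literal('U'). Output: "WMMIU"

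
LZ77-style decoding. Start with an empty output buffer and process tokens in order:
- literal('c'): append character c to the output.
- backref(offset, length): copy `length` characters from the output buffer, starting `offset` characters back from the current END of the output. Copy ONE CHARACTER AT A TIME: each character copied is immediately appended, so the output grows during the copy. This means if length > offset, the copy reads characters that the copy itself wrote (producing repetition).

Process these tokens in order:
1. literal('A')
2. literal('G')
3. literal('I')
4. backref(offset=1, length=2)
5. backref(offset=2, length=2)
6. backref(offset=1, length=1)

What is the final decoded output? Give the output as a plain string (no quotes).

Answer: AGIIIIII

Derivation:
Token 1: literal('A'). Output: "A"
Token 2: literal('G'). Output: "AG"
Token 3: literal('I'). Output: "AGI"
Token 4: backref(off=1, len=2) (overlapping!). Copied 'II' from pos 2. Output: "AGIII"
Token 5: backref(off=2, len=2). Copied 'II' from pos 3. Output: "AGIIIII"
Token 6: backref(off=1, len=1). Copied 'I' from pos 6. Output: "AGIIIIII"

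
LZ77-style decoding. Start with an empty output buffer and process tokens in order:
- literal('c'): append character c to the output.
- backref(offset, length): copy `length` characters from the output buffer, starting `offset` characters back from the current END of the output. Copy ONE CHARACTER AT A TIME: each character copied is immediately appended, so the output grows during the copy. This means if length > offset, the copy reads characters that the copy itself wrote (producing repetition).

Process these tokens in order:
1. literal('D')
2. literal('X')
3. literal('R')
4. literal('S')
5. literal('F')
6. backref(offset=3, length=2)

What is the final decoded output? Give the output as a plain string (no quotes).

Answer: DXRSFRS

Derivation:
Token 1: literal('D'). Output: "D"
Token 2: literal('X'). Output: "DX"
Token 3: literal('R'). Output: "DXR"
Token 4: literal('S'). Output: "DXRS"
Token 5: literal('F'). Output: "DXRSF"
Token 6: backref(off=3, len=2). Copied 'RS' from pos 2. Output: "DXRSFRS"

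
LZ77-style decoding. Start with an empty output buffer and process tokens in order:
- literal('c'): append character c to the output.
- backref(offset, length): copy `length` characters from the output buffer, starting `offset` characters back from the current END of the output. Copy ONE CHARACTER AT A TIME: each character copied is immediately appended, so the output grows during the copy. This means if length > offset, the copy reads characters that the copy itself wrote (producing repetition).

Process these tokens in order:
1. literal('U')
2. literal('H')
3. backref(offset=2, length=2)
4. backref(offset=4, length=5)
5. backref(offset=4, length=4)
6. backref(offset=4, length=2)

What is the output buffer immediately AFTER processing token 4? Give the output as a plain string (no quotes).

Answer: UHUHUHUHU

Derivation:
Token 1: literal('U'). Output: "U"
Token 2: literal('H'). Output: "UH"
Token 3: backref(off=2, len=2). Copied 'UH' from pos 0. Output: "UHUH"
Token 4: backref(off=4, len=5) (overlapping!). Copied 'UHUHU' from pos 0. Output: "UHUHUHUHU"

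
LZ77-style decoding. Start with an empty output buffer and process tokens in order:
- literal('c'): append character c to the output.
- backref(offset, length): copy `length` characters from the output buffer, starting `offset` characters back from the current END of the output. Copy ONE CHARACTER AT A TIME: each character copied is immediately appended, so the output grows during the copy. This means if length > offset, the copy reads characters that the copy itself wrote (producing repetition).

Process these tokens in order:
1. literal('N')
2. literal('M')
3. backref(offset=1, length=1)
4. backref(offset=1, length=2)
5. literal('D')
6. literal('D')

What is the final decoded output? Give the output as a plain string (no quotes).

Answer: NMMMMDD

Derivation:
Token 1: literal('N'). Output: "N"
Token 2: literal('M'). Output: "NM"
Token 3: backref(off=1, len=1). Copied 'M' from pos 1. Output: "NMM"
Token 4: backref(off=1, len=2) (overlapping!). Copied 'MM' from pos 2. Output: "NMMMM"
Token 5: literal('D'). Output: "NMMMMD"
Token 6: literal('D'). Output: "NMMMMDD"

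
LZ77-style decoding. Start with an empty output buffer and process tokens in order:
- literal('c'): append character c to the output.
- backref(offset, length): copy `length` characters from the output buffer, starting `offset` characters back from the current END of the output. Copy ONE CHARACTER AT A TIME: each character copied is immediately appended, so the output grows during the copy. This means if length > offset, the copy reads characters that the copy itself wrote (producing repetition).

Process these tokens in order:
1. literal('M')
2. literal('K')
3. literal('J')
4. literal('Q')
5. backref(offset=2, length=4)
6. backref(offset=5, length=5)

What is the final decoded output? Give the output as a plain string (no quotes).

Token 1: literal('M'). Output: "M"
Token 2: literal('K'). Output: "MK"
Token 3: literal('J'). Output: "MKJ"
Token 4: literal('Q'). Output: "MKJQ"
Token 5: backref(off=2, len=4) (overlapping!). Copied 'JQJQ' from pos 2. Output: "MKJQJQJQ"
Token 6: backref(off=5, len=5). Copied 'QJQJQ' from pos 3. Output: "MKJQJQJQQJQJQ"

Answer: MKJQJQJQQJQJQ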